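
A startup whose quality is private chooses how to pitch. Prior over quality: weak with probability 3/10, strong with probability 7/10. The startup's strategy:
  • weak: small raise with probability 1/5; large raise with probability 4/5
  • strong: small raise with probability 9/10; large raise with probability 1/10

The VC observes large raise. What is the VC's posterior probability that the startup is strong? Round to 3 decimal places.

P(large raise) = (3/10)·(4/5) + (7/10)·(1/10) = 31/100
P(strong | large raise) = ((7/10)·(1/10)) / (31/100) = (7/100) / (31/100) = 7/31

0.226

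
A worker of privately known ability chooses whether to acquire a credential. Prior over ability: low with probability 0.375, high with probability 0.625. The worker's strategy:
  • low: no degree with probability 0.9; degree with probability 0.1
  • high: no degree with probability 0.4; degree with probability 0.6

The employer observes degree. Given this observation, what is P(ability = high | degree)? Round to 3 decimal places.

P(degree) = 0.375·0.1 + 0.625·0.6 = 0.4125
P(high | degree) = (0.625·0.6) / 0.4125 = 0.375 / 0.4125 = 0.909091

0.909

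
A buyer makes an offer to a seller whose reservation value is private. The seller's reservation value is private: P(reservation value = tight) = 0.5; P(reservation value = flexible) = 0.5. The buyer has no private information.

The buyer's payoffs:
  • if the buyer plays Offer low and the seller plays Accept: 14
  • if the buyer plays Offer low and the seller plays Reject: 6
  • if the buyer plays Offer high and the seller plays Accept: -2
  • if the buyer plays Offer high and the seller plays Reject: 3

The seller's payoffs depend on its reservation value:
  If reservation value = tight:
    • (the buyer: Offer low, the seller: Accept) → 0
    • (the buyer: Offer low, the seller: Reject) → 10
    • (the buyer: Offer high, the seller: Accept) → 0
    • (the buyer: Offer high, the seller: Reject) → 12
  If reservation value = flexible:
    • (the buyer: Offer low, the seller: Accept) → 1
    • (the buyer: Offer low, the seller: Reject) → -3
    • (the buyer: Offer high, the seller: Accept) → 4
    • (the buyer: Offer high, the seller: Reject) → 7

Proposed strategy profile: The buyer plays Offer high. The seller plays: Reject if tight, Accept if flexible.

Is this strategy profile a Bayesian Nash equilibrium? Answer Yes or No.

The buyer plays Offer high: E[Offer high] = 0.5·(3) + 0.5·(-2) = 0.5; E[Offer low] = 10. Not best-responding. ✗
The seller (reservation value tight), facing Offer high: Accept gives 0, Reject gives 12. Proposed Reject is best. ✓
The seller (reservation value flexible), facing Offer high: Accept gives 4, Reject gives 7. Proposed Accept is not best — profitable deviation exists. ✗

No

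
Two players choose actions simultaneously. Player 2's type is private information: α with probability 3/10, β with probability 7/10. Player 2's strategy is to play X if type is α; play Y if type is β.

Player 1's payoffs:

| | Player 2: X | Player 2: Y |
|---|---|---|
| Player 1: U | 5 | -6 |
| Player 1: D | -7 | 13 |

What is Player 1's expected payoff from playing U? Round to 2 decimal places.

-2.70

E[U] = 3/10·5 + 7/10·(-6) = 3/2 + (-21/5) = -27/10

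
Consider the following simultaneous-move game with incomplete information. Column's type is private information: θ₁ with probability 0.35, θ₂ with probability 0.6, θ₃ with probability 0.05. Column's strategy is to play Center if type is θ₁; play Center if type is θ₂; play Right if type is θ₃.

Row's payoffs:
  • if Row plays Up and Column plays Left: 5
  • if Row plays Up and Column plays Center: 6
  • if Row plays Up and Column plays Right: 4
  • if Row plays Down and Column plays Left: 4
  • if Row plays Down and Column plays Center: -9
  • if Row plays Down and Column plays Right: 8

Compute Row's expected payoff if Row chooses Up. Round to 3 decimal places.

5.900

E[Up] = 0.35·6 + 0.6·6 + 0.05·4 = 2.1 + 3.6 + 0.2 = 5.9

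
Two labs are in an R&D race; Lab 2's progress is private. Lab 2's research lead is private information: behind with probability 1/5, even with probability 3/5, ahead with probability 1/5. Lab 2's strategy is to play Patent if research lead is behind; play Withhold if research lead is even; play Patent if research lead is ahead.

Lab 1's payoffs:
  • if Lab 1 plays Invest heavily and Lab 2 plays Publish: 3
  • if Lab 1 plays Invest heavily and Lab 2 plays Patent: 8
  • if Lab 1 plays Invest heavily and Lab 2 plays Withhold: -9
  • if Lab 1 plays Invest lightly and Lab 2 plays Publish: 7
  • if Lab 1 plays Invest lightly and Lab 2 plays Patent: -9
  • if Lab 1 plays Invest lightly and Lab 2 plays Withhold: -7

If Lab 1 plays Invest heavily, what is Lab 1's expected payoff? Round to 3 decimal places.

-2.200

E[Invest heavily] = 1/5·8 + 3/5·(-9) + 1/5·8 = 8/5 + (-27/5) + 8/5 = -11/5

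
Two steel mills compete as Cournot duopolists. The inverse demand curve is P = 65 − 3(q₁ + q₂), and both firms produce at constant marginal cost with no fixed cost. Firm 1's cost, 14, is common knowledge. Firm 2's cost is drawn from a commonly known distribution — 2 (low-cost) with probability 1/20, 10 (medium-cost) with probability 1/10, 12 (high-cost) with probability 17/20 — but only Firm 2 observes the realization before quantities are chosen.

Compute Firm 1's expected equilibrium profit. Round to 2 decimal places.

86.40

Each type of Firm 2 best-responds to q₁; Firm 1 best-responds to the expected q₂ over Firm 2's types.
Firm 2 with cost c maximizes (65 − 3(q₁+q₂) − c)·q₂, giving q₂(c) = (65 − c − 3q₁)/6.
E[c₂] = 1/20·2 + 1/10·10 + 17/20·12 = 11.3
Firm 1's FOC against E[q₂] yields q₁ = (65 − 2·14 + E[c₂])/9 = (65 − 28 + 11.3)/9 = 5.36667.
E[P] = 65 − 3·(q₁ + E[q₂]) = 30.1; Firm 1's expected profit = (E[P] − 14)·q₁ = (30.1 − 14)·5.36667 = 86.4033.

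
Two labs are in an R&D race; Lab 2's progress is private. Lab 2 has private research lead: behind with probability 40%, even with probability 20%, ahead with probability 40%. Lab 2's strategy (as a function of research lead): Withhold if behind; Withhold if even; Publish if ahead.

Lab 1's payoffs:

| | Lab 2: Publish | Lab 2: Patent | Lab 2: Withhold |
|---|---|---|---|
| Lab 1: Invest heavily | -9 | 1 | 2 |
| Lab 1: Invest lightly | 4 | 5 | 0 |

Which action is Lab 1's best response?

Compute Lab 1's expected payoff for each action, taking the expectation over Lab 2's type.
E[Invest heavily] = 0.4·(2) + 0.2·(2) + 0.4·(-9) = -2.4
E[Invest lightly] = 0.4·(0) + 0.2·(0) + 0.4·(4) = 1.6
Best response: Invest lightly (1.6 is the largest).

Invest lightly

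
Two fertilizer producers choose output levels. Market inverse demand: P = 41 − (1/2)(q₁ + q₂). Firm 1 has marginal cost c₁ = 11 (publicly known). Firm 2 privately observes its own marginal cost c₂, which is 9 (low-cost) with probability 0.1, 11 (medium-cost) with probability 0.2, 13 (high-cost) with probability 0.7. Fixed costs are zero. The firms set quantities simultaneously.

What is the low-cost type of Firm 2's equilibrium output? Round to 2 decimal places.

Type-c best response for Firm 2: q₂(c) = (41 − c) − q₁/2.
Firm 1 maximizes expected profit; its first-order condition is 41 − q₁ − (1/2)E[q₂] − 11 = 0.
Substituting E[q₂] and solving: E[c₂] = 12.2, so q₁ = (41 − 2·11 + 12.2)/(3/2) = 20.8.
q₂(low-cost) = (41 − 9 − (1/2)·20.8) = 21.6.

21.60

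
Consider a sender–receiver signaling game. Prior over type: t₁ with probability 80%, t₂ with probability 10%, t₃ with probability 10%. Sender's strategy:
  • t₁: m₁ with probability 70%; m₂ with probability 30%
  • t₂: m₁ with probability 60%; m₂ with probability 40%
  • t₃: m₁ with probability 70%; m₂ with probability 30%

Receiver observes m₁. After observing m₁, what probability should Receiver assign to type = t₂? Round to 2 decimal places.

0.09

P(m₁) = 0.8·0.7 + 0.1·0.6 + 0.1·0.7 = 0.69
P(t₂ | m₁) = (0.1·0.6) / 0.69 = 0.06 / 0.69 = 0.0869565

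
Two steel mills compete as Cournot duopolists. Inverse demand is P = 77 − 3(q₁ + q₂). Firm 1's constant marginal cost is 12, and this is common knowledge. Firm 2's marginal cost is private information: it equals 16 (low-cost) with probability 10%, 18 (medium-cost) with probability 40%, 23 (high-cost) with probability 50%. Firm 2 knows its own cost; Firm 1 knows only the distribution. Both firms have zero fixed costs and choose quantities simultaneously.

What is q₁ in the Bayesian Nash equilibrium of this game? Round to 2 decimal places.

Type-c best response for Firm 2: q₂(c) = (77 − c)/6 − q₁/2.
Firm 1 maximizes expected profit; its first-order condition is 77 − 6q₁ − 3E[q₂] − 12 = 0.
Substituting E[q₂] and solving: E[c₂] = 20.3, so q₁ = (77 − 2·12 + 20.3)/9 = 8.14444.

8.14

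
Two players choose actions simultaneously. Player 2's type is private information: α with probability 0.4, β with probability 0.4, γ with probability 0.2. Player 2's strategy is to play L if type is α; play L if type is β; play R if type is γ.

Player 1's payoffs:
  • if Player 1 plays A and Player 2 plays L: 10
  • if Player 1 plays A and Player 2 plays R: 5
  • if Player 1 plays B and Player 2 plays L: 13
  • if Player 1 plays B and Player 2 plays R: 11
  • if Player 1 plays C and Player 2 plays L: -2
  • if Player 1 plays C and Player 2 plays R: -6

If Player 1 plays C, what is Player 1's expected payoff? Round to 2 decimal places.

Take the expectation over Player 2's type, weighting each type's action by its prior probability.
E[C] = 0.4·(-2) + 0.4·(-2) + 0.2·(-6) = (-0.8) + (-0.8) + (-1.2) = -2.8

-2.80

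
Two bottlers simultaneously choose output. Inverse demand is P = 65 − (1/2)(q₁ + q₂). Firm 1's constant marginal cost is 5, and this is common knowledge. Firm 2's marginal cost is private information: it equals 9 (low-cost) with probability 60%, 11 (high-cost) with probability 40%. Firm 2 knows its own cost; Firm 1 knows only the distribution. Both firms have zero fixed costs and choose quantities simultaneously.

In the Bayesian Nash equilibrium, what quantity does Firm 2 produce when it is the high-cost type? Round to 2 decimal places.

32.40

Type-c best response for Firm 2: q₂(c) = (65 − c) − q₁/2.
Firm 1 maximizes expected profit; its first-order condition is 65 − q₁ − (1/2)E[q₂] − 5 = 0.
Substituting E[q₂] and solving: E[c₂] = 9.8, so q₁ = (65 − 2·5 + 9.8)/(3/2) = 43.2.
q₂(high-cost) = (65 − 11 − (1/2)·43.2) = 32.4.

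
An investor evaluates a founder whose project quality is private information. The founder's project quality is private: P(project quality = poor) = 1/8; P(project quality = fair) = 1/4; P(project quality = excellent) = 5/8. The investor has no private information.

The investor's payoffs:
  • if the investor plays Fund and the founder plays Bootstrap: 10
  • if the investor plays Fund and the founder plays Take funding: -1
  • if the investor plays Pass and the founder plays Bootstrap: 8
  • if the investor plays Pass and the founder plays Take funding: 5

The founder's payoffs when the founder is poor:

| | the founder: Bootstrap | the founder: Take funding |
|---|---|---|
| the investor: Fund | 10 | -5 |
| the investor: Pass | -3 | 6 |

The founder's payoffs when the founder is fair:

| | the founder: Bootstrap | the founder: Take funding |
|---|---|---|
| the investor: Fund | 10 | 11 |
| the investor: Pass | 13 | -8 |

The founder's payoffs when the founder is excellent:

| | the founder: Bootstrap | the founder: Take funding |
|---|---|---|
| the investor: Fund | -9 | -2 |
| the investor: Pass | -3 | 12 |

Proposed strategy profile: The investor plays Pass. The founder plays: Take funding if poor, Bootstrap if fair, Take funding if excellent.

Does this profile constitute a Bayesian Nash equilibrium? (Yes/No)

The investor plays Pass: E[Pass] = 1/8·(5) + 1/4·(8) + 5/8·(5) = 23/4; E[Fund] = 7/4. Best-responding. ✓
The founder (project quality poor), facing Pass: Bootstrap gives -3, Take funding gives 6. Proposed Take funding is best. ✓
The founder (project quality fair), facing Pass: Bootstrap gives 13, Take funding gives -8. Proposed Bootstrap is best. ✓
The founder (project quality excellent), facing Pass: Bootstrap gives -3, Take funding gives 12. Proposed Take funding is best. ✓

Yes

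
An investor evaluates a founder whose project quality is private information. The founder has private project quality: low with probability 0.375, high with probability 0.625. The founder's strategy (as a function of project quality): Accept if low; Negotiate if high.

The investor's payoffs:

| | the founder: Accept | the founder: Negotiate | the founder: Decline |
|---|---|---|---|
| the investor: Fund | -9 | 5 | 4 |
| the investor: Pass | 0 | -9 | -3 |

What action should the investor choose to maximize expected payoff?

Fund

E[Fund] = 0.375·(-9) + 0.625·(5) = -0.25
E[Pass] = 0.375·(0) + 0.625·(-9) = -5.625
Best response: Fund (-0.25 is the largest).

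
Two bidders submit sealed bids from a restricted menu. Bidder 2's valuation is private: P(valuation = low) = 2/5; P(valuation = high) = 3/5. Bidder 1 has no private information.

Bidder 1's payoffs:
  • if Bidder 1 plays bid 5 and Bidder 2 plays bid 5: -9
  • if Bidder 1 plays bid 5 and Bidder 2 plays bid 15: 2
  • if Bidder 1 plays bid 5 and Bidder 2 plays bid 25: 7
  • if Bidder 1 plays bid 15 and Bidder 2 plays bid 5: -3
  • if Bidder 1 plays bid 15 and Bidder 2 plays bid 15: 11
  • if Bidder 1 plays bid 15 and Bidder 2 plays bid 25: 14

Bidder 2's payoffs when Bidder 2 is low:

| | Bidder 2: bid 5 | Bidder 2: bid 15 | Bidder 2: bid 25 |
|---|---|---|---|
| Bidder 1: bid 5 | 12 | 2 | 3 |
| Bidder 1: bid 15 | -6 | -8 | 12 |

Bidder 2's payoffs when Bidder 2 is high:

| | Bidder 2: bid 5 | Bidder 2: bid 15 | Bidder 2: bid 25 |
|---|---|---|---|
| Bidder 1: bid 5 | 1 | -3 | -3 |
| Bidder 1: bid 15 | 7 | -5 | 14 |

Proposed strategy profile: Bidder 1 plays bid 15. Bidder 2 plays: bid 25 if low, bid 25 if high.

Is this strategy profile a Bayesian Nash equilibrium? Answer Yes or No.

Yes

A profile is a BNE iff every type of every player is best-responding given beliefs about the other side.
Bidder 1 plays bid 15: E[bid 15] = 2/5·(14) + 3/5·(14) = 14; E[bid 5] = 7. Best-responding. ✓
Bidder 2 (valuation low), facing bid 15: bid 5 gives -6, bid 15 gives -8, bid 25 gives 12. Proposed bid 25 is best. ✓
Bidder 2 (valuation high), facing bid 15: bid 5 gives 7, bid 15 gives -5, bid 25 gives 14. Proposed bid 25 is best. ✓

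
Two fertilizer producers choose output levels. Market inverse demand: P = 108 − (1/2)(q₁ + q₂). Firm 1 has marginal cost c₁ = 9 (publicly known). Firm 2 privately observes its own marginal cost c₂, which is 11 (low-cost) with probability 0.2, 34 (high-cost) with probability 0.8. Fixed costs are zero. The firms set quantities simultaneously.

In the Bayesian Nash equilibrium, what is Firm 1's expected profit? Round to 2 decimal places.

3168.08

Type-c best response for Firm 2: q₂(c) = (108 − c) − q₁/2.
Firm 1 maximizes expected profit; its first-order condition is 108 − q₁ − (1/2)E[q₂] − 9 = 0.
Substituting E[q₂] and solving: E[c₂] = 29.4, so q₁ = (108 − 2·9 + 29.4)/(3/2) = 79.6.
E[P] = 108 − (1/2)·(q₁ + E[q₂]) = 48.8; Firm 1's expected profit = (E[P] − 9)·q₁ = (48.8 − 9)·79.6 = 3168.08.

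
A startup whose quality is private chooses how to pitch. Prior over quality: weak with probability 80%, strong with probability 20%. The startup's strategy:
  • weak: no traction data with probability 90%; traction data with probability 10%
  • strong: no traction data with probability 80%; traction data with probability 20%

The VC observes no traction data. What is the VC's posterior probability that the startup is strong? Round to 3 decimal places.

0.182

P(no traction data) = 0.8·0.9 + 0.2·0.8 = 0.88
P(strong | no traction data) = (0.2·0.8) / 0.88 = 0.16 / 0.88 = 0.181818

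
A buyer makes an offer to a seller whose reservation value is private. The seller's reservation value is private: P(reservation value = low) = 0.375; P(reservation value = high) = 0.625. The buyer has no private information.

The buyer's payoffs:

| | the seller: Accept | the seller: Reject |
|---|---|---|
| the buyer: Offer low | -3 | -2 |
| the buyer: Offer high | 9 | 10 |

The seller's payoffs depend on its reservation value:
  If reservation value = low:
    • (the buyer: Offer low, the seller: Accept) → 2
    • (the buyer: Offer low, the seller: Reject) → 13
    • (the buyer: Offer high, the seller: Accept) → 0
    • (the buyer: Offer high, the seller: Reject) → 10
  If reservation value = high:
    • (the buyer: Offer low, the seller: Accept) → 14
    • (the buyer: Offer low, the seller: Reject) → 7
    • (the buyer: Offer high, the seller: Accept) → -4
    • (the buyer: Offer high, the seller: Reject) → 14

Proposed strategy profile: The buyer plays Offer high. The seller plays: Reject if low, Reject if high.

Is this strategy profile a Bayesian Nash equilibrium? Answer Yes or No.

Yes

The buyer plays Offer high: E[Offer high] = 0.375·(10) + 0.625·(10) = 10; E[Offer low] = -2. Best-responding. ✓
The seller (reservation value low), facing Offer high: Accept gives 0, Reject gives 10. Proposed Reject is best. ✓
The seller (reservation value high), facing Offer high: Accept gives -4, Reject gives 14. Proposed Reject is best. ✓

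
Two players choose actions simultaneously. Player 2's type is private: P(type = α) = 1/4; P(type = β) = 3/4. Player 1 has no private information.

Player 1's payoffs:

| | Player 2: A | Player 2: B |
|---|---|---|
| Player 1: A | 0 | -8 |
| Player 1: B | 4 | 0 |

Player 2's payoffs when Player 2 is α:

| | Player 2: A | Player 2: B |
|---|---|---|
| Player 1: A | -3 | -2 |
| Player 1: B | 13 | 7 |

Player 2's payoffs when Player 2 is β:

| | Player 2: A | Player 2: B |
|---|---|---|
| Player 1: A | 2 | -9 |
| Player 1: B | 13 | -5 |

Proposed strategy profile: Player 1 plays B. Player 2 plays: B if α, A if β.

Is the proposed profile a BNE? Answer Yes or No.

No

Player 1 plays B: E[B] = 1/4·(0) + 3/4·(4) = 3; E[A] = -2. Best-responding. ✓
Player 2 (type α), facing B: A gives 13, B gives 7. Proposed B is not best — profitable deviation exists. ✗
Player 2 (type β), facing B: A gives 13, B gives -5. Proposed A is best. ✓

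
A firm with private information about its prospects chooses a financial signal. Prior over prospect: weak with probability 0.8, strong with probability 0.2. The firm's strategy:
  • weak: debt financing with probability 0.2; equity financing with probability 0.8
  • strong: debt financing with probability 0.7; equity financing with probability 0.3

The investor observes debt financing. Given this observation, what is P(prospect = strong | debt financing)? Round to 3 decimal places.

0.467

P(debt financing) = 0.8·0.2 + 0.2·0.7 = 0.3
P(strong | debt financing) = (0.2·0.7) / 0.3 = 0.14 / 0.3 = 0.466667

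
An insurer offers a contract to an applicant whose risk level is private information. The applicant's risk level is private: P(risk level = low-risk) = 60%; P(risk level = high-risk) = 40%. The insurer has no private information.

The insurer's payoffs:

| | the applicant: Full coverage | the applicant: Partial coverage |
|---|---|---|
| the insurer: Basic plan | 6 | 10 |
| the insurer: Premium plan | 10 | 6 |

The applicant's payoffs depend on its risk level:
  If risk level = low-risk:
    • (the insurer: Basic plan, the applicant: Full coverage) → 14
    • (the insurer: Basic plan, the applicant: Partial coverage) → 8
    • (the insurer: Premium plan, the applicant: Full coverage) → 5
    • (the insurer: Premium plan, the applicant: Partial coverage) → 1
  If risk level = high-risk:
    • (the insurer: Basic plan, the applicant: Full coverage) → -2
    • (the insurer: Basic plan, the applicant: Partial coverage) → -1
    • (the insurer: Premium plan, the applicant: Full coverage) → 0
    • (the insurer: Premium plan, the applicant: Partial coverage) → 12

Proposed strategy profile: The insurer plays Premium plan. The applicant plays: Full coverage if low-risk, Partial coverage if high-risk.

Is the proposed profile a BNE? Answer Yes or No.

A profile is a BNE iff every type of every player is best-responding given beliefs about the other side.
The insurer plays Premium plan: E[Premium plan] = 0.6·(10) + 0.4·(6) = 8.4; E[Basic plan] = 7.6. Best-responding. ✓
The applicant (risk level low-risk), facing Premium plan: Full coverage gives 5, Partial coverage gives 1. Proposed Full coverage is best. ✓
The applicant (risk level high-risk), facing Premium plan: Full coverage gives 0, Partial coverage gives 12. Proposed Partial coverage is best. ✓

Yes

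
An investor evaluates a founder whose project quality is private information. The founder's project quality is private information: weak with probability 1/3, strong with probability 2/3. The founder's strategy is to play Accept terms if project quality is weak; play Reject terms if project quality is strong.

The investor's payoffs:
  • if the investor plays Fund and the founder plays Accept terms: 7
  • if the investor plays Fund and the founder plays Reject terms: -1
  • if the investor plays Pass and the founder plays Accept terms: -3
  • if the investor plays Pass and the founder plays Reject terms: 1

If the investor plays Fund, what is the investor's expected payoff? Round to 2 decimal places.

E[Fund] = 1/3·7 + 2/3·(-1) = 7/3 + (-2/3) = 5/3

1.67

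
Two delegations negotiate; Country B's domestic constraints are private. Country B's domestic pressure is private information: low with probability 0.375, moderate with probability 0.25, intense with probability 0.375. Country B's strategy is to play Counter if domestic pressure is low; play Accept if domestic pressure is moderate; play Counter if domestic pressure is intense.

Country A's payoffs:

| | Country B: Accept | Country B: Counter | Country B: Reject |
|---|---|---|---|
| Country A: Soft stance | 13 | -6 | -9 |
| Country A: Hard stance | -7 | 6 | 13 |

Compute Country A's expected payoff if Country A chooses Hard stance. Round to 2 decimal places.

E[Hard stance] = 0.375·6 + 0.25·(-7) + 0.375·6 = 2.25 + (-1.75) + 2.25 = 2.75

2.75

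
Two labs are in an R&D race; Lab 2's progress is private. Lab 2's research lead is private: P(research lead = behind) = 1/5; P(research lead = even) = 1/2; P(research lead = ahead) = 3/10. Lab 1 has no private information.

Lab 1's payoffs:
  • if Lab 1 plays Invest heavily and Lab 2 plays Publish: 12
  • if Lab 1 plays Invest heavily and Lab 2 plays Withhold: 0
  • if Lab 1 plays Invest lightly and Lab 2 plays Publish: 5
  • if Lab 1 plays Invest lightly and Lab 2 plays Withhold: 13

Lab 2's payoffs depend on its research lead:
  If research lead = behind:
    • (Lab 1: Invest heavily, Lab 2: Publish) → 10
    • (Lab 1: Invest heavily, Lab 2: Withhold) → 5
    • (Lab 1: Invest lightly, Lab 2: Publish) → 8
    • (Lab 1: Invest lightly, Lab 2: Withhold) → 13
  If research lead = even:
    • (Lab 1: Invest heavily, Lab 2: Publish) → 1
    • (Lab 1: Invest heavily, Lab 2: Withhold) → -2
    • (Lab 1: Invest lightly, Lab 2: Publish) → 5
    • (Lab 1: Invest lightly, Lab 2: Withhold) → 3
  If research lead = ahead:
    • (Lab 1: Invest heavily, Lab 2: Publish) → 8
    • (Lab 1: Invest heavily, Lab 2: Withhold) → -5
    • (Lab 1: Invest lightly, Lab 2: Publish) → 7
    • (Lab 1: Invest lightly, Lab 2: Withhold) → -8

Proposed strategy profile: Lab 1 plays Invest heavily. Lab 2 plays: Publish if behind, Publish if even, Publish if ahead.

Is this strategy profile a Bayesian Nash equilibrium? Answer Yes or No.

A profile is a BNE iff every type of every player is best-responding given beliefs about the other side.
Lab 1 plays Invest heavily: E[Invest heavily] = 1/5·(12) + 1/2·(12) + 3/10·(12) = 12; E[Invest lightly] = 5. Best-responding. ✓
Lab 2 (research lead behind), facing Invest heavily: Publish gives 10, Withhold gives 5. Proposed Publish is best. ✓
Lab 2 (research lead even), facing Invest heavily: Publish gives 1, Withhold gives -2. Proposed Publish is best. ✓
Lab 2 (research lead ahead), facing Invest heavily: Publish gives 8, Withhold gives -5. Proposed Publish is best. ✓

Yes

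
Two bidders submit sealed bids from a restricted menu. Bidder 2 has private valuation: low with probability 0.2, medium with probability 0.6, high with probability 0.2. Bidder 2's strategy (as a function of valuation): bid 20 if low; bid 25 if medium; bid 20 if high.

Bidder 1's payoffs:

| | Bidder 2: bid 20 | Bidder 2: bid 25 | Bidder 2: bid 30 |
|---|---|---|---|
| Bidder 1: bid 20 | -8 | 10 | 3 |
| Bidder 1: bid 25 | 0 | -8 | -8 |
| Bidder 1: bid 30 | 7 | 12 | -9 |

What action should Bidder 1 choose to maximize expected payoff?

bid 30

Compute Bidder 1's expected payoff for each action, taking the expectation over Bidder 2's type.
E[bid 20] = 0.2·(-8) + 0.6·(10) + 0.2·(-8) = 2.8
E[bid 25] = 0.2·(0) + 0.6·(-8) + 0.2·(0) = -4.8
E[bid 30] = 0.2·(7) + 0.6·(12) + 0.2·(7) = 10
Best response: bid 30 (10 is the largest).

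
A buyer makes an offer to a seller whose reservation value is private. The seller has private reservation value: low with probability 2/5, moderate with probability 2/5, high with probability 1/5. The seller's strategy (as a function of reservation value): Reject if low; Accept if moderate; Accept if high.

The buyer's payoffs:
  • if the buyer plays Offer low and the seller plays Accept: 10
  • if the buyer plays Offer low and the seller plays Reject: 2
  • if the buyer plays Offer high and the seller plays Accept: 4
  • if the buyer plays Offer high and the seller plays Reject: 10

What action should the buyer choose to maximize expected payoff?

Offer low

E[Offer low] = 2/5·(2) + 2/5·(10) + 1/5·(10) = 34/5
E[Offer high] = 2/5·(10) + 2/5·(4) + 1/5·(4) = 32/5
Best response: Offer low (34/5 is the largest).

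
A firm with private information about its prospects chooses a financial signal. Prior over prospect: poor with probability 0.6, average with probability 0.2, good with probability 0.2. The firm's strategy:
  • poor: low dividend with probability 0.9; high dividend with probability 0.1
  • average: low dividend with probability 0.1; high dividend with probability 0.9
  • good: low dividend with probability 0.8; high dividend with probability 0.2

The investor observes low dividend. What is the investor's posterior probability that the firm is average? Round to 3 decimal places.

0.028

Apply Bayes' rule using the sender's strategy as the likelihood.
P(low dividend) = 0.6·0.9 + 0.2·0.1 + 0.2·0.8 = 0.72
P(average | low dividend) = (0.2·0.1) / 0.72 = 0.02 / 0.72 = 0.0277778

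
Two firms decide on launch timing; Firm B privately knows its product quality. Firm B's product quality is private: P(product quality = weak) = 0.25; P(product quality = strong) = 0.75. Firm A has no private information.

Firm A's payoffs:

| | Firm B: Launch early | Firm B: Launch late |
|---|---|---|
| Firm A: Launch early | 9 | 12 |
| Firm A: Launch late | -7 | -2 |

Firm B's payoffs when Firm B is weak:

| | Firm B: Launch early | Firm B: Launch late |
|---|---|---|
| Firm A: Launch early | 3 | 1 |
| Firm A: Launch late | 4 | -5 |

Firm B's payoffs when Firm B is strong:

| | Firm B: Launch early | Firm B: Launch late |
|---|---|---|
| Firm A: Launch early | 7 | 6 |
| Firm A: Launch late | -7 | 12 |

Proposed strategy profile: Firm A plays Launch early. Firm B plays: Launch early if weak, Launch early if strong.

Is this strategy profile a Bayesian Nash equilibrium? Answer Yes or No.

A profile is a BNE iff every type of every player is best-responding given beliefs about the other side.
Firm A plays Launch early: E[Launch early] = 0.25·(9) + 0.75·(9) = 9; E[Launch late] = -7. Best-responding. ✓
Firm B (product quality weak), facing Launch early: Launch early gives 3, Launch late gives 1. Proposed Launch early is best. ✓
Firm B (product quality strong), facing Launch early: Launch early gives 7, Launch late gives 6. Proposed Launch early is best. ✓

Yes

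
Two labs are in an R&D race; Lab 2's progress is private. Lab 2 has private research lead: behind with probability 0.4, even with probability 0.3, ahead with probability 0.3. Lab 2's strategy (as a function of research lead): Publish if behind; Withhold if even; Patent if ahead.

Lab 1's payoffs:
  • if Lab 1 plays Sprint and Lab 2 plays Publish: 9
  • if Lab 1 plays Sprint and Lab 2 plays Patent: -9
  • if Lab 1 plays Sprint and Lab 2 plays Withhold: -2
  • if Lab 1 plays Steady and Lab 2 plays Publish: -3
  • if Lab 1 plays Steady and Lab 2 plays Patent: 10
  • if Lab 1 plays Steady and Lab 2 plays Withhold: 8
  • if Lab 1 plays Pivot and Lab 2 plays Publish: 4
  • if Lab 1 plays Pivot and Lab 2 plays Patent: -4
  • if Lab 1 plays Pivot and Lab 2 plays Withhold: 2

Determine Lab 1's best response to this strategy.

Steady

E[Sprint] = 0.4·(9) + 0.3·(-2) + 0.3·(-9) = 0.3
E[Steady] = 0.4·(-3) + 0.3·(8) + 0.3·(10) = 4.2
E[Pivot] = 0.4·(4) + 0.3·(2) + 0.3·(-4) = 1
Best response: Steady (4.2 is the largest).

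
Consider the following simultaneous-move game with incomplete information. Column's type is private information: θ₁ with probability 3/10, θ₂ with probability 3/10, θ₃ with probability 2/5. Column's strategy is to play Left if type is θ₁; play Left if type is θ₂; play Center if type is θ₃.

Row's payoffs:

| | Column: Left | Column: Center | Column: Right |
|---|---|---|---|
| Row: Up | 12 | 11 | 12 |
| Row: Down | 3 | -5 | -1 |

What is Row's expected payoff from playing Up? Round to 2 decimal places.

Take the expectation over Column's type, weighting each type's action by its prior probability.
E[Up] = 3/10·12 + 3/10·12 + 2/5·11 = 18/5 + 18/5 + 22/5 = 58/5

11.60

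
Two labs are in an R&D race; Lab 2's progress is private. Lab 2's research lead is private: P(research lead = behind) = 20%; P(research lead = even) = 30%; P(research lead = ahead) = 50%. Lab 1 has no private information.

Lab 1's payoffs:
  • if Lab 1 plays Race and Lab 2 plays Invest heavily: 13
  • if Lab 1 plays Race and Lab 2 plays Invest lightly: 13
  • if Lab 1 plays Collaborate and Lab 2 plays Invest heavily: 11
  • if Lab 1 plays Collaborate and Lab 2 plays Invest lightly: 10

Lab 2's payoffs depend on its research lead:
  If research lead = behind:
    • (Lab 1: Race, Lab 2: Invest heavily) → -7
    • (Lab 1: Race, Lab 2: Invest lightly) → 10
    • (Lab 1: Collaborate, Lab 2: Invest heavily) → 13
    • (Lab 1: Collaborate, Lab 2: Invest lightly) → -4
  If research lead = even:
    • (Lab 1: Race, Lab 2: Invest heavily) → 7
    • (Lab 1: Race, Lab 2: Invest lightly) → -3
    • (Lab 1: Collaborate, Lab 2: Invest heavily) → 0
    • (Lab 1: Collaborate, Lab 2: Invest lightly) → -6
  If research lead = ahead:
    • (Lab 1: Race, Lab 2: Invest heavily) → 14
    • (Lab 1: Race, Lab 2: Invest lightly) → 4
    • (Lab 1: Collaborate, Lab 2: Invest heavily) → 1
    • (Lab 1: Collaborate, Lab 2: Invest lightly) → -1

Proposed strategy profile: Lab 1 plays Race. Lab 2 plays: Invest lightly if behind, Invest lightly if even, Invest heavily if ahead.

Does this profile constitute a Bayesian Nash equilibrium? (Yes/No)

No

Lab 1 plays Race: E[Race] = 0.2·(13) + 0.3·(13) + 0.5·(13) = 13; E[Collaborate] = 10.5. Best-responding. ✓
Lab 2 (research lead behind), facing Race: Invest heavily gives -7, Invest lightly gives 10. Proposed Invest lightly is best. ✓
Lab 2 (research lead even), facing Race: Invest heavily gives 7, Invest lightly gives -3. Proposed Invest lightly is not best — profitable deviation exists. ✗
Lab 2 (research lead ahead), facing Race: Invest heavily gives 14, Invest lightly gives 4. Proposed Invest heavily is best. ✓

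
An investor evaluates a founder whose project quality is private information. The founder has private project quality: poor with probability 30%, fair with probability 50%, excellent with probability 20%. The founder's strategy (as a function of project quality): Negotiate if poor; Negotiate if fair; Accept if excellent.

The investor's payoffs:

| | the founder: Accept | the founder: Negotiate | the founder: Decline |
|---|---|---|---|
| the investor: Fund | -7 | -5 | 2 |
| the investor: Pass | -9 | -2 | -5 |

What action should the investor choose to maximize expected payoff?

Compute the investor's expected payoff for each action, taking the expectation over the founder's type.
E[Fund] = 0.3·(-5) + 0.5·(-5) + 0.2·(-7) = -5.4
E[Pass] = 0.3·(-2) + 0.5·(-2) + 0.2·(-9) = -3.4
Best response: Pass (-3.4 is the largest).

Pass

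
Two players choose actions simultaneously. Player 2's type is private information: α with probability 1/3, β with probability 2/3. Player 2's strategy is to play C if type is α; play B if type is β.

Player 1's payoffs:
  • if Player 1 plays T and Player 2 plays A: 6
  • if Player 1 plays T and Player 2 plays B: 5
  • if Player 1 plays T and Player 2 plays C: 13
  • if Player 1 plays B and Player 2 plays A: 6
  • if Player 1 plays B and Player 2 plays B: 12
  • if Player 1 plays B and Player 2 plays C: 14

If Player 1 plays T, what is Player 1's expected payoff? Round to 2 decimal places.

E[T] = 1/3·13 + 2/3·5 = 13/3 + 10/3 = 23/3

7.67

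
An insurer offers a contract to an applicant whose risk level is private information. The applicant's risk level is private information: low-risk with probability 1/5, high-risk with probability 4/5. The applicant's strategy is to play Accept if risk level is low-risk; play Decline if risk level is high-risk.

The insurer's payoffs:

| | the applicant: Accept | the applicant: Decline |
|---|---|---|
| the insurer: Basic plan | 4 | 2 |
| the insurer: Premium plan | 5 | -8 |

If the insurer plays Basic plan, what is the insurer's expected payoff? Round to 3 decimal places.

2.400

E[Basic plan] = 1/5·4 + 4/5·2 = 4/5 + 8/5 = 12/5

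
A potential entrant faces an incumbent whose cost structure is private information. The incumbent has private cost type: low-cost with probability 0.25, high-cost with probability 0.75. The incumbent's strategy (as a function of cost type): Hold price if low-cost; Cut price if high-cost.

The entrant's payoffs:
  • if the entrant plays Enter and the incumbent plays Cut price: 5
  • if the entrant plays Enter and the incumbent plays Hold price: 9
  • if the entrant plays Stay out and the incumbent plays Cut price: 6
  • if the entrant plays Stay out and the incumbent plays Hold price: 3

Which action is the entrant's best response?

Enter

E[Enter] = 0.25·(9) + 0.75·(5) = 6
E[Stay out] = 0.25·(3) + 0.75·(6) = 5.25
Best response: Enter (6 is the largest).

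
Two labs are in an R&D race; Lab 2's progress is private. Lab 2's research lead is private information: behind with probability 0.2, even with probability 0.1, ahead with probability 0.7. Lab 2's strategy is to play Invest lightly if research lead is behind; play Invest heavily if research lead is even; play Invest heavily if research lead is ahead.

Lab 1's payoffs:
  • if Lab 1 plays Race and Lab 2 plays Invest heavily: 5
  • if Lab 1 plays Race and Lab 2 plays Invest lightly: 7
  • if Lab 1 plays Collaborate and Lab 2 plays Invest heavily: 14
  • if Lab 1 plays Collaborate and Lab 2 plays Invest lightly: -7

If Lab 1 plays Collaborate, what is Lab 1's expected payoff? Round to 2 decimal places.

Take the expectation over Lab 2's research lead, weighting each type's action by its prior probability.
E[Collaborate] = 0.2·(-7) + 0.1·14 + 0.7·14 = (-1.4) + 1.4 + 9.8 = 9.8

9.80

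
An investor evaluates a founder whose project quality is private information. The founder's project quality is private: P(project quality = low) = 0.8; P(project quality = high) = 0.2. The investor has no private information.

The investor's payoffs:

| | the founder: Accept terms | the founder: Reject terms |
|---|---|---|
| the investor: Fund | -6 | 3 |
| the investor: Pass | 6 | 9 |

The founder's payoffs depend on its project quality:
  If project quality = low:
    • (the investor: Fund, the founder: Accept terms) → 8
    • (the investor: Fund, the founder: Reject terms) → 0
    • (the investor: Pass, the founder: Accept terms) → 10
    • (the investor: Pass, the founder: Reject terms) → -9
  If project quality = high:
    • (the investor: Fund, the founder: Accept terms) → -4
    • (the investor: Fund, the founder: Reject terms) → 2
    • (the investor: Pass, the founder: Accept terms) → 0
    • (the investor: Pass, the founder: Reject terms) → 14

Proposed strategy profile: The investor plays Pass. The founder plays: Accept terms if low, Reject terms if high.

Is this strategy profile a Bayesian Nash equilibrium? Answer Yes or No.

Yes

A profile is a BNE iff every type of every player is best-responding given beliefs about the other side.
The investor plays Pass: E[Pass] = 0.8·(6) + 0.2·(9) = 6.6; E[Fund] = -4.2. Best-responding. ✓
The founder (project quality low), facing Pass: Accept terms gives 10, Reject terms gives -9. Proposed Accept terms is best. ✓
The founder (project quality high), facing Pass: Accept terms gives 0, Reject terms gives 14. Proposed Reject terms is best. ✓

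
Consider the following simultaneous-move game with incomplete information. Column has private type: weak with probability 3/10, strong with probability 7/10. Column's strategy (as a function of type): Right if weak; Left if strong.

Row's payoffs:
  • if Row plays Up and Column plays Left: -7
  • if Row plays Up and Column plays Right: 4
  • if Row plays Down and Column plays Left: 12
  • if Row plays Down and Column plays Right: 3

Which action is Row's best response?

Down

E[Up] = 3/10·(4) + 7/10·(-7) = -37/10
E[Down] = 3/10·(3) + 7/10·(12) = 93/10
Best response: Down (93/10 is the largest).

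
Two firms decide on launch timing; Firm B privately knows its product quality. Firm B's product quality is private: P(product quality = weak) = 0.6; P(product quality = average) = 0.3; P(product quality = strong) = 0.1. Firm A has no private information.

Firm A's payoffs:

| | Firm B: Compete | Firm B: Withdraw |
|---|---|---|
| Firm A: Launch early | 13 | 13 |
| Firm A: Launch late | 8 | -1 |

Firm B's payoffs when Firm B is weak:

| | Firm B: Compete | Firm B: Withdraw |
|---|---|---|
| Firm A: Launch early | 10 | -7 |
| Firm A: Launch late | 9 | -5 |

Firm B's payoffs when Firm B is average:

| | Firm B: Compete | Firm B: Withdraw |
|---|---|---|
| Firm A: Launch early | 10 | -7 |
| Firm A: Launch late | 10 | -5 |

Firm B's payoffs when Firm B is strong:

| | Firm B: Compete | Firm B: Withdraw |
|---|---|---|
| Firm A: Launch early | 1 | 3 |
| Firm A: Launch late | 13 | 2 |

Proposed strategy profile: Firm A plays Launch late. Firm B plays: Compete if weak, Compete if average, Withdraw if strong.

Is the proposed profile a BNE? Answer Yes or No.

Firm A plays Launch late: E[Launch late] = 0.6·(8) + 0.3·(8) + 0.1·(-1) = 7.1; E[Launch early] = 13. Not best-responding. ✗
Firm B (product quality weak), facing Launch late: Compete gives 9, Withdraw gives -5. Proposed Compete is best. ✓
Firm B (product quality average), facing Launch late: Compete gives 10, Withdraw gives -5. Proposed Compete is best. ✓
Firm B (product quality strong), facing Launch late: Compete gives 13, Withdraw gives 2. Proposed Withdraw is not best — profitable deviation exists. ✗

No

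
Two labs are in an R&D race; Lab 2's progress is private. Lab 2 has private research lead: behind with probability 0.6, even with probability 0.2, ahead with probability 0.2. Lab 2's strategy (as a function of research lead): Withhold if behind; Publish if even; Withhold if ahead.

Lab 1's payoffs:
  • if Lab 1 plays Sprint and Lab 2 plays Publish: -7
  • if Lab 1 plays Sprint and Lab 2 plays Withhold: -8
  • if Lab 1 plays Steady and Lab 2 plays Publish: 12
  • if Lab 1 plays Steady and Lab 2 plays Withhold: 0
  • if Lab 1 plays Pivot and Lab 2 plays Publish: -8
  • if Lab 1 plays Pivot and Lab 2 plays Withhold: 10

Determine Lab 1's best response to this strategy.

E[Sprint] = 0.6·(-8) + 0.2·(-7) + 0.2·(-8) = -7.8
E[Steady] = 0.6·(0) + 0.2·(12) + 0.2·(0) = 2.4
E[Pivot] = 0.6·(10) + 0.2·(-8) + 0.2·(10) = 6.4
Best response: Pivot (6.4 is the largest).

Pivot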